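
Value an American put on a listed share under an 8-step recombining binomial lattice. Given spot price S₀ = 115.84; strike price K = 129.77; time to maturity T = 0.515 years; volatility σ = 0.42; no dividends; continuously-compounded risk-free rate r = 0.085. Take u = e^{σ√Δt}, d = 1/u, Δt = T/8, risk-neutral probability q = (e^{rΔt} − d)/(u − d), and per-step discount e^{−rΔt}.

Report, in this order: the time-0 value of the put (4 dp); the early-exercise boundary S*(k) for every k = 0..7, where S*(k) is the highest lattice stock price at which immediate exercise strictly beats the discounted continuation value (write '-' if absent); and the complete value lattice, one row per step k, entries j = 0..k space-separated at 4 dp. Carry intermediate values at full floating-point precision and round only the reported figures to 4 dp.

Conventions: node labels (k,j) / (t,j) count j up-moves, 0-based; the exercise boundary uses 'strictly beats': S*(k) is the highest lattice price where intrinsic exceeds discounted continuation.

Δt=0.06438  u=1.11245  d=0.89892  q=0.49908  discount=0.99454
step 8 (expiry): payoffs max(K−S,0) = 80.3822 68.6506 54.1322 36.1651 13.9300 0.0000 0.0000 0.0000 0.0000
step 7: (k=7,j=0): S=54.9414, K−S=74.8286, hold=74.1205 ⇒ V=74.8286 exercise | (k=7,j=1): S=67.9922, K−S=61.7778, hold=61.0696 ⇒ V=61.7778 exercise | (k=7,j=2): S=84.1432, K−S=45.6268, hold=44.9187 ⇒ V=45.6268 exercise | (k=7,j=3): S=104.1307, K−S=25.6393, hold=24.9312 ⇒ V=25.6393 exercise | (k=7,j=4): S=128.8660, K−S=0.9040, hold=6.9397 ⇒ V=6.9397 continue | (k=7,j=5): S=159.4770, K−S=0.0000, hold=0.0000 ⇒ V=0.0000 continue | (k=7,j=6): S=197.3595, K−S=0.0000, hold=0.0000 ⇒ V=0.0000 continue | (k=7,j=7): S=244.2405, K−S=0.0000, hold=0.0000 ⇒ V=0.0000 continue  boundary S*=104.1307
step 6: (k=6,j=0): S=61.1194, K−S=68.6506, hold=67.9424 ⇒ V=68.6506 exercise | (k=6,j=1): S=75.6378, K−S=54.1322, hold=53.4240 ⇒ V=54.1322 exercise | (k=6,j=2): S=93.6049, K−S=36.1651, hold=35.4569 ⇒ V=36.1651 exercise | (k=6,j=3): S=115.8400, K−S=13.9300, hold=16.2177 ⇒ V=16.2177 continue | (k=6,j=4): S=143.3568, K−S=0.0000, hold=3.4573 ⇒ V=3.4573 continue | (k=6,j=5): S=177.4100, K−S=0.0000, hold=0.0000 ⇒ V=0.0000 continue | (k=6,j=6): S=219.5522, K−S=0.0000, hold=0.0000 ⇒ V=0.0000 continue  boundary S*=93.6049
step 5: (k=5,j=0): S=67.9922, K−S=61.7778, hold=61.0696 ⇒ V=61.7778 exercise | (k=5,j=1): S=84.1432, K−S=45.6268, hold=44.9187 ⇒ V=45.6268 exercise | (k=5,j=2): S=104.1307, K−S=25.6393, hold=26.0667 ⇒ V=26.0667 continue | (k=5,j=3): S=128.8660, K−S=0.9040, hold=9.7955 ⇒ V=9.7955 continue | (k=5,j=4): S=159.4770, K−S=0.0000, hold=1.7224 ⇒ V=1.7224 continue | (k=5,j=5): S=197.3595, K−S=0.0000, hold=0.0000 ⇒ V=0.0000 continue  boundary S*=84.1432
step 4: (k=4,j=0): S=75.6378, K−S=54.1322, hold=53.4240 ⇒ V=54.1322 exercise | (k=4,j=1): S=93.6049, K−S=36.1651, hold=35.6690 ⇒ V=36.1651 exercise | (k=4,j=2): S=115.8400, K−S=13.9300, hold=17.8481 ⇒ V=17.8481 continue | (k=4,j=3): S=143.3568, K−S=0.0000, hold=5.7349 ⇒ V=5.7349 continue | (k=4,j=4): S=177.4100, K−S=0.0000, hold=0.8581 ⇒ V=0.8581 continue  boundary S*=93.6049
step 3: (k=3,j=0): S=84.1432, K−S=45.6268, hold=44.9187 ⇒ V=45.6268 exercise | (k=3,j=1): S=104.1307, K−S=25.6393, hold=26.8760 ⇒ V=26.8760 continue | (k=3,j=2): S=128.8660, K−S=0.9040, hold=11.7383 ⇒ V=11.7383 continue | (k=3,j=3): S=159.4770, K−S=0.0000, hold=3.2829 ⇒ V=3.2829 continue  boundary S*=84.1432
step 2: (k=2,j=0): S=93.6049, K−S=36.1651, hold=36.0707 ⇒ V=36.1651 exercise | (k=2,j=1): S=115.8400, K−S=13.9300, hold=19.2156 ⇒ V=19.2156 continue | (k=2,j=2): S=143.3568, K−S=0.0000, hold=7.4773 ⇒ V=7.4773 continue  boundary S*=93.6049
step 1: (k=1,j=0): S=104.1307, K−S=25.6393, hold=27.5547 ⇒ V=27.5547 continue | (k=1,j=1): S=128.8660, K−S=0.9040, hold=13.2844 ⇒ V=13.2844 continue  boundary S*=-
step 0: (k=0,j=0): S=115.8400, K−S=13.9300, hold=20.3212 ⇒ V=20.3212 continue  boundary S*=-

price = 20.3212
boundary = - - 93.6049 84.1432 93.6049 84.1432 93.6049 104.1307
tree:
20.3212
27.5547 13.2844
36.1651 19.2156 7.4773
45.6268 26.8760 11.7383 3.2829
54.1322 36.1651 17.8481 5.7349 0.8581
61.7778 45.6268 26.0667 9.7955 1.7224 0.0000
68.6506 54.1322 36.1651 16.2177 3.4573 0.0000 0.0000
74.8286 61.7778 45.6268 25.6393 6.9397 0.0000 0.0000 0.0000
80.3822 68.6506 54.1322 36.1651 13.9300 0.0000 0.0000 0.0000 0.0000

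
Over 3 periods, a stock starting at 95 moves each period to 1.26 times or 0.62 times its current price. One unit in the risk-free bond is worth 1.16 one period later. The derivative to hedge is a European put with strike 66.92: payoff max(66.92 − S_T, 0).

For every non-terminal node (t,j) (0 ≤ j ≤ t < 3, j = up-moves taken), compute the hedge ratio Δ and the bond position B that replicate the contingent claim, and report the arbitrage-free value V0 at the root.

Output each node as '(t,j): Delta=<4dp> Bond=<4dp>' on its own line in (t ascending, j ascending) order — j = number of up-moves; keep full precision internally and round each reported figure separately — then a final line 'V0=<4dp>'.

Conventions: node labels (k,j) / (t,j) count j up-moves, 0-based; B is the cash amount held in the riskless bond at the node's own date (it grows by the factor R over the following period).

(0,0): Delta=-0.0744 Bond=7.9998
(1,0): Delta=-0.4869 Bond=33.5806
(1,1): Delta=-0.0368 Bond=4.7796
(2,0): Delta=-1.0000 Bond=57.6897
(2,1): Delta=-0.4402 Bond=35.4839
(2,2): Delta=0.0000 Bond=0.0000
V0=0.9360

Since d<R<u, set p* = (R−d)/(u−d) = 0.8437; price each node as the discounted p*-expectation of its children.
At maturity the claim pays: V(3,0)=44.2788, V(3,1)=20.9073, V(3,2)=0.0000, V(3,3)=0.0000
Node (2,0) S=36.5180: V=(p*·20.9073+(1−p*)·44.2788)/1.16=21.1717; Δ=(20.9073−44.2788)/(46.0127−22.6412)=-1.0000; B=V−Δ·S=57.6897
Node (2,1) S=74.2140: V=(p*·0.0000+(1−p*)·20.9073)/1.16=2.8162; Δ=(0.0000−20.9073)/(93.5096−46.0127)=-0.4402; B=V−Δ·S=35.4839
Node (2,2) S=150.8220: V=(p*·0.0000+(1−p*)·0.0000)/1.16=0.0000; Δ=(0.0000−0.0000)/(190.0357−93.5096)=0.0000; B=V−Δ·S=0.0000
Node (1,0) S=58.9000: V=(p*·2.8162+(1−p*)·21.1717)/1.16=4.9002; Δ=(2.8162−21.1717)/(74.2140−36.5180)=-0.4869; B=V−Δ·S=33.5806
Node (1,1) S=119.7000: V=(p*·0.0000+(1−p*)·2.8162)/1.16=0.3793; Δ=(0.0000−2.8162)/(150.8220−74.2140)=-0.0368; B=V−Δ·S=4.7796
Node (0,0) S=95.0000: V=(p*·0.3793+(1−p*)·4.9002)/1.16=0.9360; Δ=(0.3793−4.9002)/(119.7000−58.9000)=-0.0744; B=V−Δ·S=7.9998
Sanity check at the root: Δ(0,0)·S0 + B(0,0) reproduces V0 = 0.9360.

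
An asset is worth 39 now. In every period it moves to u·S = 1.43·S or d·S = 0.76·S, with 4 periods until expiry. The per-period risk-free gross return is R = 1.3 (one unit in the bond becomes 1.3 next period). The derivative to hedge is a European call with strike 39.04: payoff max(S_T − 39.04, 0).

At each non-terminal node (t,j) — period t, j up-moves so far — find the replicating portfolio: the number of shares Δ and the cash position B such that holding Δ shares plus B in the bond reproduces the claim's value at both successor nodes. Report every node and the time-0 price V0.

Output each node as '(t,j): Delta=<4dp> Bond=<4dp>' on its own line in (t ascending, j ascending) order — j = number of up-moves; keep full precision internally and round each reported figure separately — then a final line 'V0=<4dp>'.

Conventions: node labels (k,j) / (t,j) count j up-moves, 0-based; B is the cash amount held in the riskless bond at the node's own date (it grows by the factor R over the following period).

Under the risk-neutral measure, an up-move has probability p* = (R−d)/(u−d) = 0.8060 and values discount at R = 1.3.
At maturity the claim pays: V(4,0)=0.0000, V(4,1)=0.0000, V(4,2)=7.0242, V(4,3)=47.6335, V(4,4)=124.0430
  t=3,j=0: stock 17.1201 → up 24.4817 (V=0.0000), down 13.0112 (V=0.0000). Price 0.0000; hedge Δ=0.0000, bond B=0.0000.
  t=3,j=1: stock 32.2128 → up 46.0642 (V=7.0242), down 24.4817 (V=0.0000). Price 4.3549; hedge Δ=0.3255, bond B=-6.1291.
  t=3,j=2: stock 60.6108 → up 86.6735 (V=47.6335), down 46.0642 (V=7.0242). Price 30.5801; hedge Δ=1.0000, bond B=-30.0308.
  t=3,j=3: stock 114.0441 → up 163.0830 (V=124.0430), down 86.6735 (V=47.6335). Price 84.0133; hedge Δ=1.0000, bond B=-30.0308.
  t=2,j=0: stock 22.5264 → up 32.2128 (V=4.3549), down 17.1201 (V=0.0000). Price 2.6999; hedge Δ=0.2885, bond B=-3.7999.
  t=2,j=1: stock 42.3852 → up 60.6108 (V=30.5801), down 32.2128 (V=4.3549). Price 19.6089; hedge Δ=0.9235, bond B=-19.5332.
  t=2,j=2: stock 79.7511 → up 114.0441 (V=84.0133), down 60.6108 (V=30.5801). Price 56.6505; hedge Δ=1.0000, bond B=-23.1006.
  t=1,j=0: stock 29.6400 → up 42.3852 (V=19.6089), down 22.5264 (V=2.6999). Price 12.5601; hedge Δ=0.8515, bond B=-12.6773.
  t=1,j=1: stock 55.7700 → up 79.7511 (V=56.6505), down 42.3852 (V=19.6089). Price 38.0487; hedge Δ=0.9913, bond B=-17.2372.
  t=0,j=0: stock 39.0000 → up 55.7700 (V=38.0487), down 29.6400 (V=12.5601). Price 25.4640; hedge Δ=0.9755, bond B=-12.5788.
Sanity check at the root: Δ(0,0)·S0 + B(0,0) reproduces V0 = 25.4640.

(0,0): Delta=0.9755 Bond=-12.5788
(1,0): Delta=0.8515 Bond=-12.6773
(1,1): Delta=0.9913 Bond=-17.2372
(2,0): Delta=0.2885 Bond=-3.7999
(2,1): Delta=0.9235 Bond=-19.5332
(2,2): Delta=1.0000 Bond=-23.1006
(3,0): Delta=0.0000 Bond=0.0000
(3,1): Delta=0.3255 Bond=-6.1291
(3,2): Delta=1.0000 Bond=-30.0308
(3,3): Delta=1.0000 Bond=-30.0308
V0=25.4640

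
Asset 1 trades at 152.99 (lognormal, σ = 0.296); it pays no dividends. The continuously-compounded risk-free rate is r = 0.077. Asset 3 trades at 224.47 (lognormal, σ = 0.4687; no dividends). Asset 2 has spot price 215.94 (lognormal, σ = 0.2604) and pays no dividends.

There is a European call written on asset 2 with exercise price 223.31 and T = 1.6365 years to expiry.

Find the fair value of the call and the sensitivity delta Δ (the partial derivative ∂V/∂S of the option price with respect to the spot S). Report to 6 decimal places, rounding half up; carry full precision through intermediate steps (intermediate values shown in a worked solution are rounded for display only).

price = 37.872600
Δ = 0.671511

σ√T = 0.2604·√1.6365 = 0.333119
d₁ = (ln(S/K) + (r+σ²/2)T) / (σ√T) = (ln(215.94/223.31) + (0.077+0.2604²/2)·1.6365) / 0.333119 = (-0.033560 + 0.181495) / 0.333119 = 0.444089
d₂ = d₁ − σ√T = 0.444089 − 0.333119 = 0.110970
e^{−rT} = 0.881606
N(d₁) = 0.671511,  N(d₂) = 0.544180
Call price V = S·N(d₁) − K·e^{−rT}·N(d₂) = 145.006021 − 107.133422 = 37.872600
Δ = N(d₁) = 0.671511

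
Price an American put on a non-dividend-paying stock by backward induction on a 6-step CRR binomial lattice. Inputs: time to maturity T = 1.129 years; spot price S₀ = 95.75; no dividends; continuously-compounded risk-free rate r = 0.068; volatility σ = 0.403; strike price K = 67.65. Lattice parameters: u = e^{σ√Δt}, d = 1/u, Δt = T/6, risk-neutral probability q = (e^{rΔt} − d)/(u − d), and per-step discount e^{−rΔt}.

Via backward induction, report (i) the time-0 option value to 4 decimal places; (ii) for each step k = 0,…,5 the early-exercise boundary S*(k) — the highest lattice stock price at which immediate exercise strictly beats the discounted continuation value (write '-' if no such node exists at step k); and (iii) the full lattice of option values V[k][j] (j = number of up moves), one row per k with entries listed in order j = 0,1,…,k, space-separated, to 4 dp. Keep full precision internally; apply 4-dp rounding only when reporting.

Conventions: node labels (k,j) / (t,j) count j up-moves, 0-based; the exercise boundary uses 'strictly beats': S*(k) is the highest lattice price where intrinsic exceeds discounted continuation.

Δt=0.18817  u=1.19102  d=0.83961  q=0.49305  discount=0.98729
step 6 (expiry): payoffs max(K−S,0) = 34.1061 20.0666 0.1510 0.0000 0.0000 0.0000 0.0000
step 5: (k=5,j=0): S=39.9517, K−S=27.6983, hold=26.8382 ⇒ V=27.6983 exercise | (k=5,j=1): S=56.6730, K−S=10.9770, hold=10.1169 ⇒ V=10.9770 exercise | (k=5,j=2): S=80.3930, K−S=0.0000, hold=0.0756 ⇒ V=0.0756 continue | (k=5,j=3): S=114.0406, K−S=0.0000, hold=0.0000 ⇒ V=0.0000 continue | (k=5,j=4): S=161.7712, K−S=0.0000, hold=0.0000 ⇒ V=0.0000 continue | (k=5,j=5): S=229.4789, K−S=0.0000, hold=0.0000 ⇒ V=0.0000 continue  boundary S*=56.6730
step 4: (k=4,j=0): S=47.5834, K−S=20.0666, hold=19.2065 ⇒ V=20.0666 exercise | (k=4,j=1): S=67.4990, K−S=0.1510, hold=5.5308 ⇒ V=5.5308 continue | (k=4,j=2): S=95.7500, K−S=0.0000, hold=0.0378 ⇒ V=0.0378 continue | (k=4,j=3): S=135.8252, K−S=0.0000, hold=0.0000 ⇒ V=0.0000 continue | (k=4,j=4): S=192.6735, K−S=0.0000, hold=0.0000 ⇒ V=0.0000 continue  boundary S*=47.5834
step 3: (k=3,j=0): S=56.6730, K−S=10.9770, hold=12.7357 ⇒ V=12.7357 continue | (k=3,j=1): S=80.3930, K−S=0.0000, hold=2.7866 ⇒ V=2.7866 continue | (k=3,j=2): S=114.0406, K−S=0.0000, hold=0.0189 ⇒ V=0.0189 continue | (k=3,j=3): S=161.7712, K−S=0.0000, hold=0.0000 ⇒ V=0.0000 continue  boundary S*=-
step 2: (k=2,j=0): S=67.4990, K−S=0.1510, hold=7.7307 ⇒ V=7.7307 continue | (k=2,j=1): S=95.7500, K−S=0.0000, hold=1.4039 ⇒ V=1.4039 continue | (k=2,j=2): S=135.8252, K−S=0.0000, hold=0.0095 ⇒ V=0.0095 continue  boundary S*=-
step 1: (k=1,j=0): S=80.3930, K−S=0.0000, hold=4.5526 ⇒ V=4.5526 continue | (k=1,j=1): S=114.0406, K−S=0.0000, hold=0.7073 ⇒ V=0.7073 continue  boundary S*=-
step 0: (k=0,j=0): S=95.7500, K−S=0.0000, hold=2.6229 ⇒ V=2.6229 continue  boundary S*=-

price = 2.6229
boundary = - - - - 47.5834 56.6730
tree:
2.6229
4.5526 0.7073
7.7307 1.4039 0.0095
12.7357 2.7866 0.0189 0.0000
20.0666 5.5308 0.0378 0.0000 0.0000
27.6983 10.9770 0.0756 0.0000 0.0000 0.0000
34.1061 20.0666 0.1510 0.0000 0.0000 0.0000 0.0000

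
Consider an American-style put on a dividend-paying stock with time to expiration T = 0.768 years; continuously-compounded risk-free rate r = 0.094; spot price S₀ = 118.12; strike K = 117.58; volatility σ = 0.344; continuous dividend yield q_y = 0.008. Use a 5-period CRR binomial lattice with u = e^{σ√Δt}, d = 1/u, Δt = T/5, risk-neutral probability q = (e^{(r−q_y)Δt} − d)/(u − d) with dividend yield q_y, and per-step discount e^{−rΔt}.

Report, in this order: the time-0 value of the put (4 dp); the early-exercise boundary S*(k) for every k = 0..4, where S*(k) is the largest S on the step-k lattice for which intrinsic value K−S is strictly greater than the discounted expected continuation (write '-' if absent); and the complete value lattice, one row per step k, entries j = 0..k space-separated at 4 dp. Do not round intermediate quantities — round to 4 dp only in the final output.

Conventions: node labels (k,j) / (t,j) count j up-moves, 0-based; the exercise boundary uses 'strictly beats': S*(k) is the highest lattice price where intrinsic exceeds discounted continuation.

Δt=0.15360, u=1.14433, d=0.87387, q=0.51551, disc=e^(-rΔt)=0.98567
k=5 terminal: V=max(K-S,0) → 57.3843 38.7541 14.3581 0.0000 0.0000 0.0000
k=4: j=0 S=68.8838 intr=48.6962 cont=47.0953 V=48.6962[EX]; j=1 S=90.2029 intr=27.3771 cont=25.8024 V=27.3771[EX]; j=2 S=118.1200 intr=0.0000 cont=6.8566 V=6.8566[hold]; j=3 S=154.6773 intr=0.0000 cont=0.0000 V=0.0000[hold]; j=4 S=202.5488 intr=0.0000 cont=0.0000 V=0.0000[hold]  S*(4)=90.2029
k=3: j=0 S=78.8259 intr=38.7541 cont=37.1655 V=38.7541[EX]; j=1 S=103.2219 intr=14.3581 cont=16.5578 V=16.5578[hold]; j=2 S=135.1683 intr=0.0000 cont=3.2743 V=3.2743[hold]; j=3 S=177.0020 intr=0.0000 cont=0.0000 V=0.0000[hold]  S*(3)=78.8259
k=2: j=0 S=90.2029 intr=27.3771 cont=26.9201 V=27.3771[EX]; j=1 S=118.1200 intr=0.0000 cont=9.5708 V=9.5708[hold]; j=2 S=154.6773 intr=0.0000 cont=1.5636 V=1.5636[hold]  S*(2)=90.2029
k=1: j=0 S=103.2219 intr=14.3581 cont=17.9369 V=17.9369[hold]; j=1 S=135.1683 intr=0.0000 cont=5.3650 V=5.3650[hold]  S*(1)=-
k=0: j=0 S=118.1200 intr=0.0000 cont=11.2917 V=11.2917[hold]  S*(0)=-

price = 11.2917
boundary = - - 90.2029 78.8259 90.2029
tree:
11.2917
17.9369 5.3650
27.3771 9.5708 1.5636
38.7541 16.5578 3.2743 0.0000
48.6962 27.3771 6.8566 0.0000 0.0000
57.3843 38.7541 14.3581 0.0000 0.0000 0.0000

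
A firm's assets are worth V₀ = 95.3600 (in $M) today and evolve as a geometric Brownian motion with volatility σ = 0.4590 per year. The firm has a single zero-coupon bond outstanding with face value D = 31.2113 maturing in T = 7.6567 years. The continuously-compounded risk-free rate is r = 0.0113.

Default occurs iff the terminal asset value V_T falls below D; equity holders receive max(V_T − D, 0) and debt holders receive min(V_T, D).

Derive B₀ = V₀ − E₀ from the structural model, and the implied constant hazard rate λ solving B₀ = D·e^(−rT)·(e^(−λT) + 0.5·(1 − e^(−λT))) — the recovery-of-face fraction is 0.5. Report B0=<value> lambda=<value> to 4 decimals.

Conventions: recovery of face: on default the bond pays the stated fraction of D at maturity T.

B0=23.2360 lambda=0.0617

With assets at 95.3600 and a single debt payment of 31.2113 at 7.6567 years:
d₁ = [ln(V₀/D) + (r + σ²/2)T] / (σ√T)
   = [ln(95.3600/31.2113) + (0.0113 + 0.5·0.4590²)·7.6567] / (0.4590·√7.6567)
   = [1.116879 + 0.893081] / 1.270087 = 1.582537
d₂ = d₁ − σ√T = 1.582537 − 1.270087 = 0.312450
N(d₁) = 0.943237,  N(d₂) = 0.622651,  e^(−rT) = 0.917117
E₀ = V₀·N(d₁) − D·e^(−rT)·N(d₂)
   = 95.3600·0.943237 − 31.2113·0.917117·0.622651 = 72.124029
B₀ = V₀ − E₀ = 95.3600 − 72.124029 = 23.235971
e^(−λT) = (B₀·e^(rT)/D − 0.5)/(1 − 0.5) = (23.2360·1.090374/31.2113 − 0.5)/0.5 = 0.62351002
λ = −ln(0.62351002)/7.6567 = 0.061696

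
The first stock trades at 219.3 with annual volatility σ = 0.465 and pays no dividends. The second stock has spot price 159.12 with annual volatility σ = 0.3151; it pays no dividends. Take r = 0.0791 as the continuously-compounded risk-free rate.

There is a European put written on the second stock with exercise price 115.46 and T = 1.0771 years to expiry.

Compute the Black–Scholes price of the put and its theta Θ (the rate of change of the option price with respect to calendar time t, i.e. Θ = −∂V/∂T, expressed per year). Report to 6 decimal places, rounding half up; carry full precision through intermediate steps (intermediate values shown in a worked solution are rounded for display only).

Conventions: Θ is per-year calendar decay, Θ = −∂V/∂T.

σ√T = 0.3151·√1.0771 = 0.327022
d₁ = (ln(S/K) + (r+σ²/2)T) / (σ√T) = (ln(159.12/115.46) + (0.0791+0.3151²/2)·1.0771) / 0.327022 = (0.320734 + 0.138670) / 0.327022 = 1.404814
d₂ = d₁ − σ√T = 1.404814 − 0.327022 = 1.077793
e^{−rT} = 0.918330
N(−d₁) = 0.080038,  N(−d₂) = 0.140563
Put price V = K·e^{−rT}·N(−d₂) − S·N(−d₁) = 14.903957 − 12.735683 = 2.168274
φ(d₁) = (1/√(2π))·e^{−d₁²/2} = 0.148720
Θ = −S·φ(d₁)·σ/(2√T) + r·K·e^{−rT}·N(−d₂) = −3.592397 + 1.178903 = -2.413494

price = 2.168274
Θ = -2.413494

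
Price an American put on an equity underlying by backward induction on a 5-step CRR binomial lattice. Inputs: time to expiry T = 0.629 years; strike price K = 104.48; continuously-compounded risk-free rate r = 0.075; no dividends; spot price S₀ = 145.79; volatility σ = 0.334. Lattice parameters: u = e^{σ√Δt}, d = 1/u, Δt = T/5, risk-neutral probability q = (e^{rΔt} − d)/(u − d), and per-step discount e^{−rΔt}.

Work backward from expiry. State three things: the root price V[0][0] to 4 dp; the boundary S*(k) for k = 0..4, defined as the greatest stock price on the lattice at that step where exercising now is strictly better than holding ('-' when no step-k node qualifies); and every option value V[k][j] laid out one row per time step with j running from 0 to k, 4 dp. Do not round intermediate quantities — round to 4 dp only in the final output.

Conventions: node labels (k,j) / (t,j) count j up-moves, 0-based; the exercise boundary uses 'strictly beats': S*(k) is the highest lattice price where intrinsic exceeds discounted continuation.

Δt=0.12580, u=1.12577, d=0.88828, q=0.51034, disc=e^(-rΔt)=0.99061
k=5 terminal: V=max(K-S,0) → 23.8519 2.2960 0.0000 0.0000 0.0000 0.0000
k=4: j=0 S=90.7684 intr=13.7116 cont=12.7305 V=13.7116[EX]; j=1 S=115.0353 intr=0.0000 cont=1.1137 V=1.1137[hold]; j=2 S=145.7900 intr=0.0000 cont=0.0000 V=0.0000[hold]; j=3 S=184.7670 intr=0.0000 cont=0.0000 V=0.0000[hold]; j=4 S=234.1645 intr=0.0000 cont=0.0000 V=0.0000[hold]  S*(4)=90.7684
k=3: j=0 S=102.1840 intr=2.2960 cont=7.2141 V=7.2141[hold]; j=1 S=129.5029 intr=0.0000 cont=0.5402 V=0.5402[hold]; j=2 S=164.1255 intr=0.0000 cont=0.0000 V=0.0000[hold]; j=3 S=208.0045 intr=0.0000 cont=0.0000 V=0.0000[hold]  S*(3)=-
k=2: j=0 S=115.0353 intr=0.0000 cont=3.7724 V=3.7724[hold]; j=1 S=145.7900 intr=0.0000 cont=0.2620 V=0.2620[hold]; j=2 S=184.7670 intr=0.0000 cont=0.0000 V=0.0000[hold]  S*(2)=-
k=1: j=0 S=129.5029 intr=0.0000 cont=1.9623 V=1.9623[hold]; j=1 S=164.1255 intr=0.0000 cont=0.1271 V=0.1271[hold]  S*(1)=-
k=0: j=0 S=145.7900 intr=0.0000 cont=1.0161 V=1.0161[hold]  S*(0)=-

price = 1.0161
boundary = - - - - 90.7684
tree:
1.0161
1.9623 0.1271
3.7724 0.2620 0.0000
7.2141 0.5402 0.0000 0.0000
13.7116 1.1137 0.0000 0.0000 0.0000
23.8519 2.2960 0.0000 0.0000 0.0000 0.0000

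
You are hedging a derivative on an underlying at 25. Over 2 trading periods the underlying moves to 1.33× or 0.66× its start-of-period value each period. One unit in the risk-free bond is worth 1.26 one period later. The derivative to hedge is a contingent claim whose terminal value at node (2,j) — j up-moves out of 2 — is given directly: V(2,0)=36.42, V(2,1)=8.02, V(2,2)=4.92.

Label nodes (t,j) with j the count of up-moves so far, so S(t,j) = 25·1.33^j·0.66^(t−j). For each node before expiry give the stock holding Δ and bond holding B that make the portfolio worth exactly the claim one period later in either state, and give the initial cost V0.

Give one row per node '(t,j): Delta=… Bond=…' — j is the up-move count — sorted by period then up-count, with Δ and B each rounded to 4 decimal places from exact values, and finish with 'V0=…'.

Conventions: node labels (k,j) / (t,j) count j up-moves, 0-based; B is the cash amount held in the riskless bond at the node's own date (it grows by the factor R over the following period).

Since d<R<u, set p* = (R−d)/(u−d) = 0.8955; price each node as the discounted p*-expectation of its children.
Expiry values: V(2,0)=36.4200, V(2,1)=8.0200, V(2,2)=4.9200
  t=1,j=0: stock 16.5000 → up 21.9450 (V=8.0200), down 10.8900 (V=36.4200). Price 8.7200; hedge Δ=-2.5690, bond B=51.1080.
  t=1,j=1: stock 33.2500 → up 44.2225 (V=4.9200), down 21.9450 (V=8.0200). Price 4.1618; hedge Δ=-0.1392, bond B=8.7887.
  t=0,j=0: stock 25.0000 → up 33.2500 (V=4.1618), down 16.5000 (V=8.7200). Price 3.6810; hedge Δ=-0.2721, bond B=10.4842.
Check: Δ(0,0)·S0 + B(0,0) = 3.6810 = V0.

(0,0): Delta=-0.2721 Bond=10.4842
(1,0): Delta=-2.5690 Bond=51.1080
(1,1): Delta=-0.1392 Bond=8.7887
V0=3.6810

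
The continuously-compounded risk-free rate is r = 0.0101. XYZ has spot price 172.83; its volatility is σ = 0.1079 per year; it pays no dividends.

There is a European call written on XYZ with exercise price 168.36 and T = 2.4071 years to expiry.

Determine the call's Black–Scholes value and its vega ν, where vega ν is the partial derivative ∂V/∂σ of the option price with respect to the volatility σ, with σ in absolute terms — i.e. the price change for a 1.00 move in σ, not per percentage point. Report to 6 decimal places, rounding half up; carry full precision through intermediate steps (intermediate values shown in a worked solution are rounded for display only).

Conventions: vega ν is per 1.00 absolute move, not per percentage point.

σ√T = 0.1079·√2.4071 = 0.167405
d₁ = (ln(S/K) + (r+σ²/2)T) / (σ√T) = (ln(172.83/168.36) + (0.0101+0.1079²/2)·2.4071) / 0.167405 = (0.026204 + 0.038324) / 0.167405 = 0.385459
d₂ = d₁ − σ√T = 0.385459 − 0.167405 = 0.218054
e^{−rT} = 0.975981
N(d₁) = 0.650051,  N(d₂) = 0.586307
Call price V = S·N(d₁) − K·e^{−rT}·N(d₂) = 112.348393 − 96.339696 = 16.008697
φ(d₁) = (1/√(2π))·e^{−d₁²/2} = 0.370379
ν = S·φ(d₁)·√T = 99.314522

price = 16.008697
ν = 99.314522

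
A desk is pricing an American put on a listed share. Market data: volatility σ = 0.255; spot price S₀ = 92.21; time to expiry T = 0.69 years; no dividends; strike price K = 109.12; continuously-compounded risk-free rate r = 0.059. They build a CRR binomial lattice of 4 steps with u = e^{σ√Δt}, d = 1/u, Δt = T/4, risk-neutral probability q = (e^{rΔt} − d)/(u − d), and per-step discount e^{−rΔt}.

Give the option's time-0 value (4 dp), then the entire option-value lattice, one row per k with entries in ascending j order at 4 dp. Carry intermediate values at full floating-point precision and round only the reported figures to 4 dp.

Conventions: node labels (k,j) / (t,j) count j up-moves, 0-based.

Δt=0.17250  u=1.11172  d=0.89951  q=0.52175  discount=0.98987
step 4 (expiry): payoffs max(K−S,0) = 48.7537 34.5119 16.9100 0.0000 0.0000
k=3: (k=3,j=0): S=67.1105, K−S=42.0095, hold=40.9046 ⇒ V=42.0095 exercise | (k=3,j=1): S=82.9435, K−S=26.1765, hold=25.0716 ⇒ V=26.1765 exercise | (k=3,j=2): S=102.5118, K−S=6.6082, hold=8.0053 ⇒ V=8.0053 continue | (k=3,j=3): S=126.6968, K−S=0.0000, hold=0.0000 ⇒ V=0.0000 continue
k=2: (k=2,j=0): S=74.6081, K−S=34.5119, hold=33.4069 ⇒ V=34.5119 exercise | (k=2,j=1): S=92.2100, K−S=16.9100, hold=16.5266 ⇒ V=16.9100 exercise | (k=2,j=2): S=113.9646, K−S=0.0000, hold=3.7898 ⇒ V=3.7898 continue
k=1: (k=1,j=0): S=82.9435, K−S=26.1765, hold=25.0716 ⇒ V=26.1765 exercise | (k=1,j=1): S=102.5118, K−S=6.6082, hold=9.9626 ⇒ V=9.9626 continue
k=0: (k=0,j=0): S=92.2100, K−S=16.9100, hold=17.5375 ⇒ V=17.5375 continue

price = 17.5375
tree:
17.5375
26.1765 9.9626
34.5119 16.9100 3.7898
42.0095 26.1765 8.0053 0.0000
48.7537 34.5119 16.9100 0.0000 0.0000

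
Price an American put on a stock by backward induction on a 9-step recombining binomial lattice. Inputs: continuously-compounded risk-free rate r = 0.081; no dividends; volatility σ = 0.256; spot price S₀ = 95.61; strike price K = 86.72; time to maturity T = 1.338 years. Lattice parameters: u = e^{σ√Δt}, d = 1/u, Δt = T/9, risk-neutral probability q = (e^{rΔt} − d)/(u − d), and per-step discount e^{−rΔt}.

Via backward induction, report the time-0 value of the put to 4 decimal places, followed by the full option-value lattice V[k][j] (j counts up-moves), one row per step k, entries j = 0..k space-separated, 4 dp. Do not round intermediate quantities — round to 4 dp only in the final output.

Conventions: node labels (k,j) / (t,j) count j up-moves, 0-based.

Δt=0.14867  u=1.10374  d=0.90601  q=0.53661  discount=0.98803
step 9 (expiry): payoffs max(K−S,0) = 47.3928 38.8097 28.3534 15.6150 0.0965 0.0000 0.0000 0.0000 0.0000 0.0000
k=8: (k=8,j=0): S=43.4071, K−S=43.3129, hold=42.2749 ⇒ V=43.3129 exercise | (k=8,j=1): S=52.8806, K−S=33.8394, hold=32.8014 ⇒ V=33.8394 exercise | (k=8,j=2): S=64.4217, K−S=22.2983, hold=21.2603 ⇒ V=22.2983 exercise | (k=8,j=3): S=78.4816, K−S=8.2384, hold=7.2004 ⇒ V=8.2384 exercise | (k=8,j=4): S=95.6100, K−S=0.0000, hold=0.0442 ⇒ V=0.0442 continue | (k=8,j=5): S=116.4767, K−S=0.0000, hold=0.0000 ⇒ V=0.0000 continue | (k=8,j=6): S=141.8974, K−S=0.0000, hold=0.0000 ⇒ V=0.0000 continue | (k=8,j=7): S=172.8662, K−S=0.0000, hold=0.0000 ⇒ V=0.0000 continue | (k=8,j=8): S=210.5938, K−S=0.0000, hold=0.0000 ⇒ V=0.0000 continue
k=7: (k=7,j=0): S=47.9103, K−S=38.8097, hold=37.7717 ⇒ V=38.8097 exercise | (k=7,j=1): S=58.3666, K−S=28.3534, hold=27.3154 ⇒ V=28.3534 exercise | (k=7,j=2): S=71.1050, K−S=15.6150, hold=14.5770 ⇒ V=15.6150 exercise | (k=7,j=3): S=86.6235, K−S=0.0965, hold=3.7953 ⇒ V=3.7953 continue | (k=7,j=4): S=105.5288, K−S=0.0000, hold=0.0202 ⇒ V=0.0202 continue | (k=7,j=5): S=128.5602, K−S=0.0000, hold=0.0000 ⇒ V=0.0000 continue | (k=7,j=6): S=156.6182, K−S=0.0000, hold=0.0000 ⇒ V=0.0000 continue | (k=7,j=7): S=190.7998, K−S=0.0000, hold=0.0000 ⇒ V=0.0000 continue
k=6: (k=6,j=0): S=52.8806, K−S=33.8394, hold=32.8014 ⇒ V=33.8394 exercise | (k=6,j=1): S=64.4217, K−S=22.2983, hold=21.2603 ⇒ V=22.2983 exercise | (k=6,j=2): S=78.4816, K−S=8.2384, hold=9.1615 ⇒ V=9.1615 continue | (k=6,j=3): S=95.6100, K−S=0.0000, hold=1.7484 ⇒ V=1.7484 continue | (k=6,j=4): S=116.4767, K−S=0.0000, hold=0.0093 ⇒ V=0.0093 continue | (k=6,j=5): S=141.8974, K−S=0.0000, hold=0.0000 ⇒ V=0.0000 continue | (k=6,j=6): S=172.8662, K−S=0.0000, hold=0.0000 ⇒ V=0.0000 continue
k=5: (k=5,j=0): S=58.3666, K−S=28.3534, hold=27.3154 ⇒ V=28.3534 exercise | (k=5,j=1): S=71.1050, K−S=15.6150, hold=15.0664 ⇒ V=15.6150 exercise | (k=5,j=2): S=86.6235, K−S=0.0965, hold=5.1215 ⇒ V=5.1215 continue | (k=5,j=3): S=105.5288, K−S=0.0000, hold=0.8054 ⇒ V=0.8054 continue | (k=5,j=4): S=128.5602, K−S=0.0000, hold=0.0042 ⇒ V=0.0042 continue | (k=5,j=5): S=156.6182, K−S=0.0000, hold=0.0000 ⇒ V=0.0000 continue
k=4: (k=4,j=0): S=64.4217, K−S=22.2983, hold=21.2603 ⇒ V=22.2983 exercise | (k=4,j=1): S=78.4816, K−S=8.2384, hold=9.8646 ⇒ V=9.8646 continue | (k=4,j=2): S=95.6100, K−S=0.0000, hold=2.7718 ⇒ V=2.7718 continue | (k=4,j=3): S=116.4767, K−S=0.0000, hold=0.3710 ⇒ V=0.3710 continue | (k=4,j=4): S=141.8974, K−S=0.0000, hold=0.0019 ⇒ V=0.0019 continue
k=3: (k=3,j=0): S=71.1050, K−S=15.6150, hold=15.4392 ⇒ V=15.6150 exercise | (k=3,j=1): S=86.6235, K−S=0.0965, hold=5.9860 ⇒ V=5.9860 continue | (k=3,j=2): S=105.5288, K−S=0.0000, hold=1.4658 ⇒ V=1.4658 continue | (k=3,j=3): S=128.5602, K−S=0.0000, hold=0.1709 ⇒ V=0.1709 continue
k=2: (k=2,j=0): S=78.4816, K−S=8.2384, hold=10.3229 ⇒ V=10.3229 continue | (k=2,j=1): S=95.6100, K−S=0.0000, hold=3.5178 ⇒ V=3.5178 continue | (k=2,j=2): S=116.4767, K−S=0.0000, hold=0.7617 ⇒ V=0.7617 continue
k=1: (k=1,j=0): S=86.6235, K−S=0.0965, hold=6.5914 ⇒ V=6.5914 continue | (k=1,j=1): S=105.5288, K−S=0.0000, hold=2.0144 ⇒ V=2.0144 continue
k=0: (k=0,j=0): S=95.6100, K−S=0.0000, hold=4.0858 ⇒ V=4.0858 continue

price = 4.0858
tree:
4.0858
6.5914 2.0144
10.3229 3.5178 0.7617
15.6150 5.9860 1.4658 0.1709
22.2983 9.8646 2.7718 0.3710 0.0019
28.3534 15.6150 5.1215 0.8054 0.0042 0.0000
33.8394 22.2983 9.1615 1.7484 0.0093 0.0000 0.0000
38.8097 28.3534 15.6150 3.7953 0.0202 0.0000 0.0000 0.0000
43.3129 33.8394 22.2983 8.2384 0.0442 0.0000 0.0000 0.0000 0.0000
47.3928 38.8097 28.3534 15.6150 0.0965 0.0000 0.0000 0.0000 0.0000 0.0000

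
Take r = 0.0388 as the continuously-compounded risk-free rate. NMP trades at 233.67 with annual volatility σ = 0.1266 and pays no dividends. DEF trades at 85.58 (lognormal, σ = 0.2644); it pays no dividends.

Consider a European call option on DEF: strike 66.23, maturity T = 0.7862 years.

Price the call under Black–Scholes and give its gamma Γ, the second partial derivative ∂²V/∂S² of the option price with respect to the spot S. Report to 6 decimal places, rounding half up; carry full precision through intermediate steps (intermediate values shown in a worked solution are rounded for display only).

price = 22.264727
Γ = 0.008095

σ√T = 0.2644·√0.7862 = 0.234438
d₁ = (ln(S/K) + (r+σ²/2)T) / (σ√T) = (ln(85.58/66.23) + (0.0388+0.2644²/2)·0.7862) / 0.234438 = (0.256318 + 0.057985) / 0.234438 = 1.340667
d₂ = d₁ − σ√T = 1.340667 − 0.234438 = 1.106229
e^{−rT} = 0.969956
N(d₁) = 0.909986,  N(d₂) = 0.865686
Call price V = S·N(d₁) − K·e^{−rT}·N(d₂) = 77.876574 − 55.611847 = 22.264727
φ(d₁) = (1/√(2π))·e^{−d₁²/2} = 0.162410
Γ = φ(d₁) / (S·σ·√T) = 0.008095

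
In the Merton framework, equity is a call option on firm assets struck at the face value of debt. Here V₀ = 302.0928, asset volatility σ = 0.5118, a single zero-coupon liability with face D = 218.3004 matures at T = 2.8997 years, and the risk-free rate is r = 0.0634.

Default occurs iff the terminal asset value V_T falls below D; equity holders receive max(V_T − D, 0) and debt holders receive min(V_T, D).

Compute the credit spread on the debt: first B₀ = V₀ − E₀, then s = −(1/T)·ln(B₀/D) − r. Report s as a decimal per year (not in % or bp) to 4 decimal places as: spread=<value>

Apply the equity-as-call identities (strike 218.3004, horizon 2.8997 years):
d₁ = [ln(V₀/D) + (r + σ²/2)T] / (σ√T)
   = [ln(302.0928/218.3004) + (0.0634 + 0.5·0.5118²)·2.8997] / (0.5118·√2.8997)
   = [0.324862 + 0.563614] / 0.871519 = 1.019457
d₂ = d₁ − σ√T = 1.019457 − 0.871519 = 0.147938
N(d₁) = 0.846007,  N(d₂) = 0.558804,  e^(−rT) = 0.832068
E₀ = V₀·N(d₁) − D·e^(−rT)·N(d₂)
   = 302.0928·0.846007 − 218.3004·0.832068·0.558804 = 154.070975
B₀ = V₀ − E₀ = 302.0928 − 154.070975 = 148.021825
spread = −(1/T)·ln(B₀/D) − r = −(1/2.8997)·ln(148.021825/218.3004) − 0.0634 = 0.07058364

spread=0.0706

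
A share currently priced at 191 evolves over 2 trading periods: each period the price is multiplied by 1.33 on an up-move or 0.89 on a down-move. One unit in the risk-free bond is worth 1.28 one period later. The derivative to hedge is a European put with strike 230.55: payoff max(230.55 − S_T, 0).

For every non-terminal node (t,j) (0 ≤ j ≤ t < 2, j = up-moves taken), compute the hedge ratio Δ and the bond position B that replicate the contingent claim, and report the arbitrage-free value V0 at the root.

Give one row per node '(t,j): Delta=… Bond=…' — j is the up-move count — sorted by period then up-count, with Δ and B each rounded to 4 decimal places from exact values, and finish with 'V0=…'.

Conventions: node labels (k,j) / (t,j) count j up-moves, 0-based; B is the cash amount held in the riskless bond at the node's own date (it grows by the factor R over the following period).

(0,0): Delta=-0.1158 Bond=23.2892
(1,0): Delta=-1.0000 Bond=180.1172
(1,1): Delta=-0.0399 Bond=10.5401
V0=1.1735

Under the risk-neutral measure, an up-move has probability p* = (R−d)/(u−d) = 0.8864 and values discount at R = 1.28.
Expiry values: V(2,0)=79.2589, V(2,1)=4.4633, V(2,2)=0.0000
  t=1,j=0: stock 169.9900 → up 226.0867 (V=4.4633), down 151.2911 (V=79.2589). Price 10.1272; hedge Δ=-1.0000, bond B=180.1172.
  t=1,j=1: stock 254.0300 → up 337.8599 (V=0.0000), down 226.0867 (V=4.4633). Price 0.3962; hedge Δ=-0.0399, bond B=10.5401.
  t=0,j=0: stock 191.0000 → up 254.0300 (V=0.3962), down 169.9900 (V=10.1272). Price 1.1735; hedge Δ=-0.1158, bond B=23.2892.
Verification: the root portfolio costs Δ(0,0)·S0 + B(0,0) = 1.1735, matching V0.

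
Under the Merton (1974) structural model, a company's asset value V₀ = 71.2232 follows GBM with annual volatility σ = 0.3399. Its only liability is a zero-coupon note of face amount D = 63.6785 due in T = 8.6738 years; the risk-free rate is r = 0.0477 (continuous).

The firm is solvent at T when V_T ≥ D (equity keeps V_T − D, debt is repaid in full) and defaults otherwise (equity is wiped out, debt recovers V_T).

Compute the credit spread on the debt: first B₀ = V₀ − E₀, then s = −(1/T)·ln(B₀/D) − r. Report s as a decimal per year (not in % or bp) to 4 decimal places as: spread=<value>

spread=0.0305

Work the structural quantities from V₀ = 71.2232 against face 63.6785:
d₁ = [ln(V₀/D) + (r + σ²/2)T] / (σ√T)
   = [ln(71.2232/63.6785) + (0.0477 + 0.5·0.3399²)·8.6738] / (0.3399·√8.6738)
   = [0.111972 + 0.914791] / 1.001050 = 1.025685
d₂ = d₁ − σ√T = 1.025685 − 1.001050 = 0.024635
N(d₁) = 0.847480,  N(d₂) = 0.509827,  e^(−rT) = 0.661173
E₀ = V₀·N(d₁) − D·e^(−rT)·N(d₂)
   = 71.2232·0.847480 − 63.6785·0.661173·0.509827 = 38.895258
B₀ = V₀ − E₀ = 71.2232 − 38.895258 = 32.327942
spread = −(1/T)·ln(B₀/D) − r = −(1/8.6738)·ln(32.327942/63.6785) − 0.0477 = 0.03045664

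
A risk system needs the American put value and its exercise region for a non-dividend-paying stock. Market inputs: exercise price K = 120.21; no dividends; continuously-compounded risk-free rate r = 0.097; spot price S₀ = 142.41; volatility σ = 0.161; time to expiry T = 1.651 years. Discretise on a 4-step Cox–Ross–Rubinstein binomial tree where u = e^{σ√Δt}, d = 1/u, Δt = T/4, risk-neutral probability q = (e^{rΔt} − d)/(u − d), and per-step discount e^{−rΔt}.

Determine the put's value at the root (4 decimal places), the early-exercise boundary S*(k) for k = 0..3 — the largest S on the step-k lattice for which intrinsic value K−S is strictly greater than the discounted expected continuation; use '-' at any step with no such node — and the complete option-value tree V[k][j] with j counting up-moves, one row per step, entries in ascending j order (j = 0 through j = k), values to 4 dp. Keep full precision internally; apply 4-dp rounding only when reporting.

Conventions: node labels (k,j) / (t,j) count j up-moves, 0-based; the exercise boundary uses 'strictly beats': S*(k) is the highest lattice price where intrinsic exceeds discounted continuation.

price = 0.7664
boundary = - - - 104.4182
tree:
0.7664
2.1429 0.1390
5.8863 0.4402 0.0000
15.7918 1.3937 0.0000 0.0000
26.0525 4.4129 0.0000 0.0000 0.0000

Δt=0.41275  u=1.10897  d=0.90173  q=0.67127  discount=0.96075
step 4 (expiry): payoffs max(K−S,0) = 26.0525 4.4129 0.0000 0.0000 0.0000
step 3: (k=3,j=0): S=104.4182, K−S=15.7918, hold=11.0741 ⇒ V=15.7918 exercise | (k=3,j=1): S=128.4160, K−S=0.0000, hold=1.3937 ⇒ V=1.3937 continue | (k=3,j=2): S=157.9290, K−S=0.0000, hold=0.0000 ⇒ V=0.0000 continue | (k=3,j=3): S=194.2249, K−S=0.0000, hold=0.0000 ⇒ V=0.0000 continue  boundary S*=104.4182
step 2: (k=2,j=0): S=115.7971, K−S=4.4129, hold=5.8863 ⇒ V=5.8863 continue | (k=2,j=1): S=142.4100, K−S=0.0000, hold=0.4402 ⇒ V=0.4402 continue | (k=2,j=2): S=175.1392, K−S=0.0000, hold=0.0000 ⇒ V=0.0000 continue  boundary S*=-
step 1: (k=1,j=0): S=128.4160, K−S=0.0000, hold=2.1429 ⇒ V=2.1429 continue | (k=1,j=1): S=157.9290, K−S=0.0000, hold=0.1390 ⇒ V=0.1390 continue  boundary S*=-
step 0: (k=0,j=0): S=142.4100, K−S=0.0000, hold=0.7664 ⇒ V=0.7664 continue  boundary S*=-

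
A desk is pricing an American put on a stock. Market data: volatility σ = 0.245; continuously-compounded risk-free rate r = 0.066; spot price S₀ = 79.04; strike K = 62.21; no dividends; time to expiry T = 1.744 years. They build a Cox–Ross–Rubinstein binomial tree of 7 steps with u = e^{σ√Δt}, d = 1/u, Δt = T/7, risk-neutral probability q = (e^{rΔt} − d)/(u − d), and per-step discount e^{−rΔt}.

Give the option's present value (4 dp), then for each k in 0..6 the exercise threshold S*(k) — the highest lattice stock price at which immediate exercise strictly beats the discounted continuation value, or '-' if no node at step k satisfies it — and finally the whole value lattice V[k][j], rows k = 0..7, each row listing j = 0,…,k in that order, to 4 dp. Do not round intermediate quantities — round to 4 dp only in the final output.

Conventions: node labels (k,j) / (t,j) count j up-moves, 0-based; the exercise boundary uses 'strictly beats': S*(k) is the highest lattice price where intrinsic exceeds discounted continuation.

Δt=0.24914, u=1.13008, d=0.88489, q=0.53708, disc=e^(-rΔt)=0.98369
k=7 terminal: V=max(K-S,0) → 28.6302 19.3257 7.4432 0.0000 0.0000 0.0000 0.0000 0.0000
k=6: j=0 S=37.9479 intr=24.2621 cont=23.2475 V=24.2621[EX]; j=1 S=48.4627 intr=13.7473 cont=12.7327 V=13.7473[EX]; j=2 S=61.8910 intr=0.3190 cont=3.3894 V=3.3894[hold]; j=3 S=79.0400 intr=0.0000 cont=0.0000 V=0.0000[hold]; j=4 S=100.9407 intr=0.0000 cont=0.0000 V=0.0000[hold]; j=5 S=128.9099 intr=0.0000 cont=0.0000 V=0.0000[hold]; j=6 S=164.6288 intr=0.0000 cont=0.0000 V=0.0000[hold]  S*(6)=48.4627
k=5: j=0 S=42.8843 intr=19.3257 cont=18.3112 V=19.3257[EX]; j=1 S=54.7668 intr=7.4432 cont=8.0507 V=8.0507[hold]; j=2 S=69.9419 intr=0.0000 cont=1.5434 V=1.5434[hold]; j=3 S=89.3216 intr=0.0000 cont=0.0000 V=0.0000[hold]; j=4 S=114.0713 intr=0.0000 cont=0.0000 V=0.0000[hold]; j=5 S=145.6786 intr=0.0000 cont=0.0000 V=0.0000[hold]  S*(5)=42.8843
k=4: j=0 S=48.4627 intr=13.7473 cont=13.0537 V=13.7473[EX]; j=1 S=61.8910 intr=0.3190 cont=4.4815 V=4.4815[hold]; j=2 S=79.0400 intr=0.0000 cont=0.7028 V=0.7028[hold]; j=3 S=100.9407 intr=0.0000 cont=0.0000 V=0.0000[hold]; j=4 S=128.9099 intr=0.0000 cont=0.0000 V=0.0000[hold]  S*(4)=48.4627
k=3: j=0 S=54.7668 intr=7.4432 cont=8.6277 V=8.6277[hold]; j=1 S=69.9419 intr=0.0000 cont=2.4120 V=2.4120[hold]; j=2 S=89.3216 intr=0.0000 cont=0.3200 V=0.3200[hold]; j=3 S=114.0713 intr=0.0000 cont=0.0000 V=0.0000[hold]  S*(3)=-
k=2: j=0 S=61.8910 intr=0.3190 cont=5.2031 V=5.2031[hold]; j=1 S=79.0400 intr=0.0000 cont=1.2674 V=1.2674[hold]; j=2 S=100.9407 intr=0.0000 cont=0.1457 V=0.1457[hold]  S*(2)=-
k=1: j=0 S=69.9419 intr=0.0000 cont=3.0389 V=3.0389[hold]; j=1 S=89.3216 intr=0.0000 cont=0.6541 V=0.6541[hold]  S*(1)=-
k=0: j=0 S=79.0400 intr=0.0000 cont=1.7294 V=1.7294[hold]  S*(0)=-

price = 1.7294
boundary = - - - - 48.4627 42.8843 48.4627
tree:
1.7294
3.0389 0.6541
5.2031 1.2674 0.1457
8.6277 2.4120 0.3200 0.0000
13.7473 4.4815 0.7028 0.0000 0.0000
19.3257 8.0507 1.5434 0.0000 0.0000 0.0000
24.2621 13.7473 3.3894 0.0000 0.0000 0.0000 0.0000
28.6302 19.3257 7.4432 0.0000 0.0000 0.0000 0.0000 0.0000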